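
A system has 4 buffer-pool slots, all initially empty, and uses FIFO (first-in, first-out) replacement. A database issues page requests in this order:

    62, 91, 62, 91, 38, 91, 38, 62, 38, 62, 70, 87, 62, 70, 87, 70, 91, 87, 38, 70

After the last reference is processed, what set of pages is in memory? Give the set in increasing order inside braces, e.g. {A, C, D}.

{38, 62, 70, 91}

62: miss, frames (62)
91: miss, frames (62 91)
62: hit
91: hit
38: miss, frames (62 91 38)
91: hit
38: hit
62: hit
38: hit
62: hit
70: miss, frames (62 91 38 70)
87: miss, evict 62, frames (91 38 70 87)
62: miss, evict 91, frames (38 70 87 62)
70: hit
87: hit
70: hit
91: miss, evict 38, frames (70 87 62 91)
87: hit
38: miss, evict 70, frames (87 62 91 38)
70: miss, evict 87, frames (62 91 38 70)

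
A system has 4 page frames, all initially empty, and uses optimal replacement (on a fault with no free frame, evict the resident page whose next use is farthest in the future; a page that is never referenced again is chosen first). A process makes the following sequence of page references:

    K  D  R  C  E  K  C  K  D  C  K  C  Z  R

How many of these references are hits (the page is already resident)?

7

K → miss, frames (K)
D → miss, frames (K D)
R → miss, frames (K D R)
C → miss, frames (K D R C)
E → miss, evict R, frames (K D C E)
K → hit
C → hit
K → hit
D → hit
C → hit
K → hit
C → hit
Z → miss, evict E, frames (K D C Z)
R → miss, evict Z, frames (K D C R)
Hits: 7.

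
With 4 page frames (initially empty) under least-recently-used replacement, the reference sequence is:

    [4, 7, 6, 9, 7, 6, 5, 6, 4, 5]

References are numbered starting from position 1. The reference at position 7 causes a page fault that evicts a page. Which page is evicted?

4

pos 1: 4 → miss, frames (4)
pos 2: 7 → miss, frames (4 7)
pos 3: 6 → miss, frames (4 7 6)
pos 4: 9 → miss, frames (4 7 6 9)
pos 5: 7 → hit
pos 6: 6 → hit
pos 7: 5 → miss, evict 4, frames (9 7 6 5)
At position 7, page 4 is evicted.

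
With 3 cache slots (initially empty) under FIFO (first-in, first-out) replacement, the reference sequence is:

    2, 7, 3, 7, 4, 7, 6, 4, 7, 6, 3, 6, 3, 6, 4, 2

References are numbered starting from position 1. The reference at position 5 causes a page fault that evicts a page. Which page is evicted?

2

pos 1: 2 → miss, frames [2]
pos 2: 7 → miss, frames [2, 7]
pos 3: 3 → miss, frames [2, 7, 3]
pos 4: 7 → hit
pos 5: 4 → miss, evict 2, frames [7, 3, 4]
At position 5, page 2 is evicted.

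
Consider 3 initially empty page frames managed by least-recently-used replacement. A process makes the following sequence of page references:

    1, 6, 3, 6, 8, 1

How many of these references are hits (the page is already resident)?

1

1: miss, frames {1}
6: miss, frames {1,6}
3: miss, frames {1,6,3}
6: hit
8: miss, evict 1, frames {3,6,8}
1: miss, evict 3, frames {6,8,1}
Hits: 1.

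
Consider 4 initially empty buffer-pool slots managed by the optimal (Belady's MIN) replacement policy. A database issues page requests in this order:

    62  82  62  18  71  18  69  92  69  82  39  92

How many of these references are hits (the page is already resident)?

62: fault, frames {62}
82: fault, frames {62,82}
62: hit
18: fault, frames {62,82,18}
71: fault, frames {62,82,18,71}
18: hit
69: fault, evict 71, frames {62,82,18,69}
92: fault, evict 18, frames {62,82,69,92}
69: hit
82: hit
39: fault, evict 69, frames {62,82,92,39}
92: hit
Hits: 5.

5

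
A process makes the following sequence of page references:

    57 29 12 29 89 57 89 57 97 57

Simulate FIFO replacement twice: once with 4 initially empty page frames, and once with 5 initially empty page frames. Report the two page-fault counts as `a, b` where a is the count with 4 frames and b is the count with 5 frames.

4 frames: F F F . F . . . F F → 6 faults.
5 frames: F F F . F . . . F . → 5 faults.
5 < 6: adding a frame reduced faults, as is typical.

6, 5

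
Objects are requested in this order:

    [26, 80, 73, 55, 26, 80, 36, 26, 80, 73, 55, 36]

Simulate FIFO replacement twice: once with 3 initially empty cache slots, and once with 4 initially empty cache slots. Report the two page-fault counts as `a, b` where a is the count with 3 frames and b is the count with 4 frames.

3 frames: F F F F F F F . . F F . → 9 faults.
4 frames: F F F F . . F F F F F F → 10 faults.
10 > 9: adding a frame increased faults — Belady's anomaly.

9, 10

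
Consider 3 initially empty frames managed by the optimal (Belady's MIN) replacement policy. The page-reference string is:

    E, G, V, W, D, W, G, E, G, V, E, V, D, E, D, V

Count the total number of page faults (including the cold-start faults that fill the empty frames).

E -> miss, frames {E}
G -> miss, frames {E,G}
V -> miss, frames {E,G,V}
W -> miss, evict V, frames {E,G,W}
D -> miss, evict E, frames {G,W,D}
W -> hit
G -> hit
E -> miss, evict W, frames {G,D,E}
G -> hit
V -> miss, evict G, frames {D,E,V}
E -> hit
V -> hit
D -> hit
E -> hit
D -> hit
V -> hit
Page faults: 7.

7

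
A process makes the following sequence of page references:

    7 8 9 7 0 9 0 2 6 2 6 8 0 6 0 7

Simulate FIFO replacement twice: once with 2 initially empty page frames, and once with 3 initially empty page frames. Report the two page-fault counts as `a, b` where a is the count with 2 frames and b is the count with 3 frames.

12, 9

2 frames: F F F F F F . F F . . F F F . F → 12 faults.
3 frames: F F F . F . . F F . . F F . . F → 9 faults.
9 < 12: adding a frame reduced faults, as is typical.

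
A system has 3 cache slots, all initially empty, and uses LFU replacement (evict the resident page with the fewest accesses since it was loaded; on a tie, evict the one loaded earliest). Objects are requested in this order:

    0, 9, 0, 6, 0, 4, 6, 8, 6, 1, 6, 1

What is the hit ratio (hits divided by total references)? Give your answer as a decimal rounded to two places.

0 → fault, frames [0]
9 → fault, frames [0, 9]
0 → hit
6 → fault, frames [0, 9, 6]
0 → hit
4 → fault, evict 9, frames [0, 6, 4]
6 → hit
8 → fault, evict 4, frames [0, 6, 8]
6 → hit
1 → fault, evict 8, frames [0, 6, 1]
6 → hit
1 → hit
Hits: 6 of 12 references → 6/12 = 0.5000.

0.50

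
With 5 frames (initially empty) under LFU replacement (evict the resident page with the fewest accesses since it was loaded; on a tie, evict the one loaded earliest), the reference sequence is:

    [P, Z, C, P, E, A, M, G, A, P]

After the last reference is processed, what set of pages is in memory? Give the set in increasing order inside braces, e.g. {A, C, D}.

{A, E, G, M, P}

P → fault, frames [P]
Z → fault, frames [P, Z]
C → fault, frames [P, Z, C]
P → hit
E → fault, frames [P, Z, C, E]
A → fault, frames [P, Z, C, E, A]
M → fault, evict Z, frames [P, C, E, A, M]
G → fault, evict C, frames [P, E, A, M, G]
A → hit
P → hit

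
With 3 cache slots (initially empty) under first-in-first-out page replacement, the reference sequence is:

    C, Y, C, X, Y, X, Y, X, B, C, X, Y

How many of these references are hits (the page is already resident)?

6

C → fault, frames (C)
Y → fault, frames (C Y)
C → hit
X → fault, frames (C Y X)
Y → hit
X → hit
Y → hit
X → hit
B → fault, evict C, frames (Y X B)
C → fault, evict Y, frames (X B C)
X → hit
Y → fault, evict X, frames (B C Y)
Hits: 6.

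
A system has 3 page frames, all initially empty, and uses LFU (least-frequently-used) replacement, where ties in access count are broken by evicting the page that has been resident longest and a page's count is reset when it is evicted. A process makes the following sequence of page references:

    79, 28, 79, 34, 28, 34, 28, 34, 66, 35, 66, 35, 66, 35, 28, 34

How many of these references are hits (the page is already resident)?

7

79: fault, frames [79]
28: fault, frames [79, 28]
79: hit
34: fault, frames [79, 28, 34]
28: hit
34: hit
28: hit
34: hit
66: fault, evict 79, frames [28, 34, 66]
35: fault, evict 66, frames [28, 34, 35]
66: fault, evict 35, frames [28, 34, 66]
35: fault, evict 66, frames [28, 34, 35]
66: fault, evict 35, frames [28, 34, 66]
35: fault, evict 66, frames [28, 34, 35]
28: hit
34: hit
Hits: 7.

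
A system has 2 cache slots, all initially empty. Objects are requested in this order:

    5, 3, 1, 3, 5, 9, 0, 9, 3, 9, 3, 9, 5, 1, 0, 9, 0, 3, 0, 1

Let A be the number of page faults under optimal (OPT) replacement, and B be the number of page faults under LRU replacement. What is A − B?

-1

Under OPT: F F F . F F F . F . . . F F F . . F . F → 12 faults.
Under LRU: F F F . F F F . F . . . F F F F . F . F → 13 faults.
A − B = 12 − 13 = -1.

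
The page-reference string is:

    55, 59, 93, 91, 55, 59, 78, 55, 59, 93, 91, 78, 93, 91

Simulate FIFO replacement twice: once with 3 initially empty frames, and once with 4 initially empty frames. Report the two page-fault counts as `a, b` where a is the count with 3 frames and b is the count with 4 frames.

3 frames: F F F F F F F . . F F . . . → 9 faults.
4 frames: F F F F . . F F F F F F . . → 10 faults.
10 > 9: adding a frame increased faults — Belady's anomaly.

9, 10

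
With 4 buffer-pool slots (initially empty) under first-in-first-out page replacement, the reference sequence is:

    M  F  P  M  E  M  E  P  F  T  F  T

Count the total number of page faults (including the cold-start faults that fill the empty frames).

M: miss, frames {M}
F: miss, frames {M,F}
P: miss, frames {M,F,P}
M: hit
E: miss, frames {M,F,P,E}
M: hit
E: hit
P: hit
F: hit
T: miss, evict M, frames {F,P,E,T}
F: hit
T: hit
Page faults: 5.

5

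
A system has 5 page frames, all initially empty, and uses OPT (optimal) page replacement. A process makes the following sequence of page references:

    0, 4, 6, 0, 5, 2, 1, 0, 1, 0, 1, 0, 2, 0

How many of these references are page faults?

6

0 → miss, frames {0}
4 → miss, frames {0,4}
6 → miss, frames {0,4,6}
0 → hit
5 → miss, frames {0,4,6,5}
2 → miss, frames {0,4,6,5,2}
1 → miss, evict 5, frames {0,4,6,2,1}
0 → hit
1 → hit
0 → hit
1 → hit
0 → hit
2 → hit
0 → hit
Page faults: 6.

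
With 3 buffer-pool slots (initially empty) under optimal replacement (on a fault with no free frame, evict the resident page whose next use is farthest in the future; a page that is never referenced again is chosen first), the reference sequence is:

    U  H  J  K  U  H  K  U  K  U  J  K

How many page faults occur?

U -> miss, frames {U}
H -> miss, frames {U,H}
J -> miss, frames {U,H,J}
K -> miss, evict J, frames {U,H,K}
U -> hit
H -> hit
K -> hit
U -> hit
K -> hit
U -> hit
J -> miss, evict H, frames {U,K,J}
K -> hit
Page faults: 5.

5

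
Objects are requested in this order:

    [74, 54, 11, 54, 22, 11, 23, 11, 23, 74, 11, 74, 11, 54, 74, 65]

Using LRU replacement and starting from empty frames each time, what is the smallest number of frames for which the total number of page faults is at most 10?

3

f=1: 16 faults
f=2: 11 faults
f=3: 8 faults
f=4: 8 faults
f=5: 6 faults
f=6: 6 faults
Smallest f with faults ≤ 10 is 3.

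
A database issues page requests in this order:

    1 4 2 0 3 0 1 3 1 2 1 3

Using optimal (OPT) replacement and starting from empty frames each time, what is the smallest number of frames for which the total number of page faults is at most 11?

f=1: 12 faults
f=2: 8 faults
f=3: 6 faults
f=4: 5 faults
f=5: 5 faults
Smallest f with faults ≤ 11 is 2.

2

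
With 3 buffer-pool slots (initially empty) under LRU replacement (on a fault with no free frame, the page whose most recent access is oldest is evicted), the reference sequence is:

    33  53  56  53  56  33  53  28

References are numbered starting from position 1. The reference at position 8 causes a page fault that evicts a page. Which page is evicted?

56

pos 1: 33: miss, frames {33}
pos 2: 53: miss, frames {33,53}
pos 3: 56: miss, frames {33,53,56}
pos 4: 53: hit
pos 5: 56: hit
pos 6: 33: hit
pos 7: 53: hit
pos 8: 28: miss, evict 56, frames {33,53,28}
At position 8, page 56 is evicted.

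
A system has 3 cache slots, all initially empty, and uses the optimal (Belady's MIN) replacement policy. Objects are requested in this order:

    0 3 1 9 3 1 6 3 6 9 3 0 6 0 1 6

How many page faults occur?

7

0: miss, frames {0}
3: miss, frames {0,3}
1: miss, frames {0,3,1}
9: miss, evict 0, frames {3,1,9}
3: hit
1: hit
6: miss, evict 1, frames {3,9,6}
3: hit
6: hit
9: hit
3: hit
0: miss, evict 9, frames {3,6,0}
6: hit
0: hit
1: miss, evict 0, frames {3,6,1}
6: hit
Page faults: 7.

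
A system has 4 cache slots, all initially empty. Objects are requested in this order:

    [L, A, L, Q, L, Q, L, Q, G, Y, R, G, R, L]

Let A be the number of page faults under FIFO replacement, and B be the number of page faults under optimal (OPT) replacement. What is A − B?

1

Under FIFO: F F . F . . . . F F F . . F → 7 faults.
Under OPT: F F . F . . . . F F F . . . → 6 faults.
A − B = 7 − 6 = 1.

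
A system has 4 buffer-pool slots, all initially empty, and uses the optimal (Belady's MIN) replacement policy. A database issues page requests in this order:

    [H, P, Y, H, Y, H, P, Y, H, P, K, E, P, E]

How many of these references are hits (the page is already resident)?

9

H -> miss, frames [H]
P -> miss, frames [H, P]
Y -> miss, frames [H, P, Y]
H -> hit
Y -> hit
H -> hit
P -> hit
Y -> hit
H -> hit
P -> hit
K -> miss, frames [H, P, Y, K]
E -> miss, evict K, frames [H, P, Y, E]
P -> hit
E -> hit
Hits: 9.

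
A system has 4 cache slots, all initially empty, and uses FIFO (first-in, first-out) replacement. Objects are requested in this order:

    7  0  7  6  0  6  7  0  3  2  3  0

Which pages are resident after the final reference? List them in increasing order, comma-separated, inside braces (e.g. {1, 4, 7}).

{0, 2, 3, 6}

7 -> miss, frames {7}
0 -> miss, frames {7,0}
7 -> hit
6 -> miss, frames {7,0,6}
0 -> hit
6 -> hit
7 -> hit
0 -> hit
3 -> miss, frames {7,0,6,3}
2 -> miss, evict 7, frames {0,6,3,2}
3 -> hit
0 -> hit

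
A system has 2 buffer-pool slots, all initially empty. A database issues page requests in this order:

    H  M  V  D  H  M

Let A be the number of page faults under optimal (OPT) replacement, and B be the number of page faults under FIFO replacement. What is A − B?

Under OPT: F F F F . F → 5 faults.
Under FIFO: F F F F F F → 6 faults.
A − B = 5 − 6 = -1.

-1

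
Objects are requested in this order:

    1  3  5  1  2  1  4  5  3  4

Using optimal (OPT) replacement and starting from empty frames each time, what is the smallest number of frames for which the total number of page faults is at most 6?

f=1: 10 faults
f=2: 7 faults
f=3: 6 faults
f=4: 5 faults
f=5: 5 faults
Smallest f with faults ≤ 6 is 3.

3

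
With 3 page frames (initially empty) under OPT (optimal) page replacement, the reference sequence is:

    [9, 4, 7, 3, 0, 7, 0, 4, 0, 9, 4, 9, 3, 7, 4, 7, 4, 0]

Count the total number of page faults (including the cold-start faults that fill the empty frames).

9: miss, frames [9]
4: miss, frames [9, 4]
7: miss, frames [9, 4, 7]
3: miss, evict 9, frames [4, 7, 3]
0: miss, evict 3, frames [4, 7, 0]
7: hit
0: hit
4: hit
0: hit
9: miss, evict 0, frames [4, 7, 9]
4: hit
9: hit
3: miss, evict 9, frames [4, 7, 3]
7: hit
4: hit
7: hit
4: hit
0: miss, evict 3, frames [4, 7, 0]
Page faults: 8.

8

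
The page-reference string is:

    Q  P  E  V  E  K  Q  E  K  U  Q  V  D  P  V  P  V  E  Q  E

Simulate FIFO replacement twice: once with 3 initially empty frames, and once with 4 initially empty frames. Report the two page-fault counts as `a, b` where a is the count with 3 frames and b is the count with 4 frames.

13, 12

3 frames: F F F F . F F F . F . F F F . . . F F . → 13 faults.
4 frames: F F F F . F F . . F . . F F F . . F F . → 12 faults.
12 < 13: adding a frame reduced faults, as is typical.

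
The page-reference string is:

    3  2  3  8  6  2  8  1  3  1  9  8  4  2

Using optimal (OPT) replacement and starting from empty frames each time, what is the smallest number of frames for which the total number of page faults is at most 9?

f=1: 14 faults
f=2: 11 faults
f=3: 9 faults
f=4: 7 faults
f=5: 7 faults
f=6: 7 faults
f=7: 7 faults
Smallest f with faults ≤ 9 is 3.

3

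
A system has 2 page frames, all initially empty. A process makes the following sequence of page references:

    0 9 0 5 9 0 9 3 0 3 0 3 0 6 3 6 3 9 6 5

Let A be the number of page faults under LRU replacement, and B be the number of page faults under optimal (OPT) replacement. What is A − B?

4

Under LRU: F F . F F F . F F . . . . F F . . F F F → 12 faults.
Under OPT: F F . F . F . F . . . . . F . . . F . F → 8 faults.
A − B = 12 − 8 = 4.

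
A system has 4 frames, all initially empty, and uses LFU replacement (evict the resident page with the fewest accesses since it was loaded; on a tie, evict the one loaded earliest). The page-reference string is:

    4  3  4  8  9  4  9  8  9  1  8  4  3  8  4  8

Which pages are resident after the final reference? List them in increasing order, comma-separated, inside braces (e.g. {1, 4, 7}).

{3, 4, 8, 9}

4: miss, frames {4}
3: miss, frames {4,3}
4: hit
8: miss, frames {4,3,8}
9: miss, frames {4,3,8,9}
4: hit
9: hit
8: hit
9: hit
1: miss, evict 3, frames {4,8,9,1}
8: hit
4: hit
3: miss, evict 1, frames {4,8,9,3}
8: hit
4: hit
8: hit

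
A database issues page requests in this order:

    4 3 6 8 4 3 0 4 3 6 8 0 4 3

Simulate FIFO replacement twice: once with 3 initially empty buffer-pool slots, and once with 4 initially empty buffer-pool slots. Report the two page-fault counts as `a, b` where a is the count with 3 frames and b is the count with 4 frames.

11, 12

3 frames: F F F F F F F . . F F . F F → 11 faults.
4 frames: F F F F . . F F F F F F F F → 12 faults.
12 > 11: adding a frame increased faults — Belady's anomaly.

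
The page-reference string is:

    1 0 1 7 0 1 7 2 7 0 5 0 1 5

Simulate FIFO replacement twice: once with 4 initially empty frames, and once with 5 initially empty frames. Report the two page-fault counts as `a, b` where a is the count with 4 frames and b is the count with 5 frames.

4 frames: F F . F . . . F . . F . F . → 6 faults.
5 frames: F F . F . . . F . . F . . . → 5 faults.
5 < 6: adding a frame reduced faults, as is typical.

6, 5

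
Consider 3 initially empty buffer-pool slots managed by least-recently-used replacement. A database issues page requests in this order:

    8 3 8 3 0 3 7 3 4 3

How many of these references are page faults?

5

8 → fault, frames (8)
3 → fault, frames (8 3)
8 → hit
3 → hit
0 → fault, frames (8 3 0)
3 → hit
7 → fault, evict 8, frames (0 3 7)
3 → hit
4 → fault, evict 0, frames (7 3 4)
3 → hit
Page faults: 5.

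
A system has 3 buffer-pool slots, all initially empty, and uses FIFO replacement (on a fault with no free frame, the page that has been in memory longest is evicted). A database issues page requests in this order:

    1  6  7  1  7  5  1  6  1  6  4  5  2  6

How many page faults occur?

10

1: miss, frames [1]
6: miss, frames [1, 6]
7: miss, frames [1, 6, 7]
1: hit
7: hit
5: miss, evict 1, frames [6, 7, 5]
1: miss, evict 6, frames [7, 5, 1]
6: miss, evict 7, frames [5, 1, 6]
1: hit
6: hit
4: miss, evict 5, frames [1, 6, 4]
5: miss, evict 1, frames [6, 4, 5]
2: miss, evict 6, frames [4, 5, 2]
6: miss, evict 4, frames [5, 2, 6]
Page faults: 10.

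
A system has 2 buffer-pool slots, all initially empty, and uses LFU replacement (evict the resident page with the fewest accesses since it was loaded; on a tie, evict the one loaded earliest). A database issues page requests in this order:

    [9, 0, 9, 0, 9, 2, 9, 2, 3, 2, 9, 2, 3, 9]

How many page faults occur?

6

9: fault, frames {9}
0: fault, frames {9,0}
9: hit
0: hit
9: hit
2: fault, evict 0, frames {9,2}
9: hit
2: hit
3: fault, evict 2, frames {9,3}
2: fault, evict 3, frames {9,2}
9: hit
2: hit
3: fault, evict 2, frames {9,3}
9: hit
Page faults: 6.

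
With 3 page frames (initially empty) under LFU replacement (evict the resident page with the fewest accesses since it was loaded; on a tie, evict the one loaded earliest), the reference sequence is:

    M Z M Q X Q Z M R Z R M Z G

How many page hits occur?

4

M → fault, frames {M}
Z → fault, frames {M,Z}
M → hit
Q → fault, frames {M,Z,Q}
X → fault, evict Z, frames {M,Q,X}
Q → hit
Z → fault, evict X, frames {M,Q,Z}
M → hit
R → fault, evict Z, frames {M,Q,R}
Z → fault, evict R, frames {M,Q,Z}
R → fault, evict Z, frames {M,Q,R}
M → hit
Z → fault, evict R, frames {M,Q,Z}
G → fault, evict Z, frames {M,Q,G}
Hits: 4.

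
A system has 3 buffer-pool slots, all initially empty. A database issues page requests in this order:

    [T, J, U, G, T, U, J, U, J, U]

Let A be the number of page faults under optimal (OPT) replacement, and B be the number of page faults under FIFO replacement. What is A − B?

Under OPT: F F F F . . F . . . → 5 faults.
Under FIFO: F F F F F . F F . . → 7 faults.
A − B = 5 − 7 = -2.

-2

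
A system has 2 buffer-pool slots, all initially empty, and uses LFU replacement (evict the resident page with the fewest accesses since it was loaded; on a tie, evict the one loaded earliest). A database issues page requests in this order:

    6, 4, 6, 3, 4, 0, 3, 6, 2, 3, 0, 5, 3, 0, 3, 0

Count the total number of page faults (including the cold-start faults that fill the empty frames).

6 → fault, frames [6]
4 → fault, frames [6, 4]
6 → hit
3 → fault, evict 4, frames [6, 3]
4 → fault, evict 3, frames [6, 4]
0 → fault, evict 4, frames [6, 0]
3 → fault, evict 0, frames [6, 3]
6 → hit
2 → fault, evict 3, frames [6, 2]
3 → fault, evict 2, frames [6, 3]
0 → fault, evict 3, frames [6, 0]
5 → fault, evict 0, frames [6, 5]
3 → fault, evict 5, frames [6, 3]
0 → fault, evict 3, frames [6, 0]
3 → fault, evict 0, frames [6, 3]
0 → fault, evict 3, frames [6, 0]
Page faults: 14.

14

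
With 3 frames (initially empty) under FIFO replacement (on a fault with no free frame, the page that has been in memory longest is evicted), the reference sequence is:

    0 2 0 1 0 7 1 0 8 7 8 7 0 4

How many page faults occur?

7

0 → fault, frames [0]
2 → fault, frames [0, 2]
0 → hit
1 → fault, frames [0, 2, 1]
0 → hit
7 → fault, evict 0, frames [2, 1, 7]
1 → hit
0 → fault, evict 2, frames [1, 7, 0]
8 → fault, evict 1, frames [7, 0, 8]
7 → hit
8 → hit
7 → hit
0 → hit
4 → fault, evict 7, frames [0, 8, 4]
Page faults: 7.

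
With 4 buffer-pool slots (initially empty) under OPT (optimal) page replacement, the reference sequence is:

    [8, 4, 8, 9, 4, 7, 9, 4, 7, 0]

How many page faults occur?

5

8 → miss, frames (8)
4 → miss, frames (8 4)
8 → hit
9 → miss, frames (8 4 9)
4 → hit
7 → miss, frames (8 4 9 7)
9 → hit
4 → hit
7 → hit
0 → miss, evict 7, frames (8 4 9 0)
Page faults: 5.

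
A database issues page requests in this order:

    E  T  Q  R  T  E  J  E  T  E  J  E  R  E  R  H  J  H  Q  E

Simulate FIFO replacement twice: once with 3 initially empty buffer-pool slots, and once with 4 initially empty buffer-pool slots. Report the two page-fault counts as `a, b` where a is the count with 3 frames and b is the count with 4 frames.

3 frames: F F F F . F F . F . . . F F . F F . F F → 13 faults.
4 frames: F F F F . . F F F . . . . . . F . . F . → 9 faults.
9 < 13: adding a frame reduced faults, as is typical.

13, 9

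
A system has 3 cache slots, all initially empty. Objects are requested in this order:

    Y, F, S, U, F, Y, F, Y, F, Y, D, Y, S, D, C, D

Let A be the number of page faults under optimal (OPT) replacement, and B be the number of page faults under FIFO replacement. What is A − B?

Under OPT: F F F F . . . . . . F . F . F . → 7 faults.
Under FIFO: F F F F . F F . . . F . F . F . → 9 faults.
A − B = 7 − 9 = -2.

-2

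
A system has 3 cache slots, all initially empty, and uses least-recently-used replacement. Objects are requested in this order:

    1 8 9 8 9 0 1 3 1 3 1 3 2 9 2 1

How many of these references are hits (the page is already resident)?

1 → fault, frames (1)
8 → fault, frames (1 8)
9 → fault, frames (1 8 9)
8 → hit
9 → hit
0 → fault, evict 1, frames (8 9 0)
1 → fault, evict 8, frames (9 0 1)
3 → fault, evict 9, frames (0 1 3)
1 → hit
3 → hit
1 → hit
3 → hit
2 → fault, evict 0, frames (1 3 2)
9 → fault, evict 1, frames (3 2 9)
2 → hit
1 → fault, evict 3, frames (9 2 1)
Hits: 7.

7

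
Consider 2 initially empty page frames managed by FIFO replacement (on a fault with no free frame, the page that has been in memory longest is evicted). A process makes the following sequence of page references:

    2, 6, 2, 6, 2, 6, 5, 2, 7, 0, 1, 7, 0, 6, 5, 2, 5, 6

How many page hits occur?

5

2 → fault, frames [2]
6 → fault, frames [2, 6]
2 → hit
6 → hit
2 → hit
6 → hit
5 → fault, evict 2, frames [6, 5]
2 → fault, evict 6, frames [5, 2]
7 → fault, evict 5, frames [2, 7]
0 → fault, evict 2, frames [7, 0]
1 → fault, evict 7, frames [0, 1]
7 → fault, evict 0, frames [1, 7]
0 → fault, evict 1, frames [7, 0]
6 → fault, evict 7, frames [0, 6]
5 → fault, evict 0, frames [6, 5]
2 → fault, evict 6, frames [5, 2]
5 → hit
6 → fault, evict 5, frames [2, 6]
Hits: 5.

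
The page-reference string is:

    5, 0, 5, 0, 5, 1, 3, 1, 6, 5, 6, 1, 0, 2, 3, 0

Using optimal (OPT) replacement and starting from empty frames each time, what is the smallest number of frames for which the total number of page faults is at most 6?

f=1: 16 faults
f=2: 10 faults
f=3: 8 faults
f=4: 7 faults
f=5: 6 faults
f=6: 6 faults
Smallest f with faults ≤ 6 is 5.

5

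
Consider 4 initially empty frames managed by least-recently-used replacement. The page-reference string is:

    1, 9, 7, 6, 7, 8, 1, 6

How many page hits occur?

1: miss, frames (1)
9: miss, frames (1 9)
7: miss, frames (1 9 7)
6: miss, frames (1 9 7 6)
7: hit
8: miss, evict 1, frames (9 6 7 8)
1: miss, evict 9, frames (6 7 8 1)
6: hit
Hits: 2.

2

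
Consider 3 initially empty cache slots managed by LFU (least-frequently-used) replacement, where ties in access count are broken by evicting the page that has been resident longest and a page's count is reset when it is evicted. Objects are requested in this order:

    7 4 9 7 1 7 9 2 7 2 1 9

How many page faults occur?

7

7 -> miss, frames (7)
4 -> miss, frames (7 4)
9 -> miss, frames (7 4 9)
7 -> hit
1 -> miss, evict 4, frames (7 9 1)
7 -> hit
9 -> hit
2 -> miss, evict 1, frames (7 9 2)
7 -> hit
2 -> hit
1 -> miss, evict 9, frames (7 2 1)
9 -> miss, evict 1, frames (7 2 9)
Page faults: 7.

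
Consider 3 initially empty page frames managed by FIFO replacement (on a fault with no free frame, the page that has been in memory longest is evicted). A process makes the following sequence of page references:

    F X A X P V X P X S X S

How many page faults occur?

F → miss, frames {F}
X → miss, frames {F,X}
A → miss, frames {F,X,A}
X → hit
P → miss, evict F, frames {X,A,P}
V → miss, evict X, frames {A,P,V}
X → miss, evict A, frames {P,V,X}
P → hit
X → hit
S → miss, evict P, frames {V,X,S}
X → hit
S → hit
Page faults: 7.

7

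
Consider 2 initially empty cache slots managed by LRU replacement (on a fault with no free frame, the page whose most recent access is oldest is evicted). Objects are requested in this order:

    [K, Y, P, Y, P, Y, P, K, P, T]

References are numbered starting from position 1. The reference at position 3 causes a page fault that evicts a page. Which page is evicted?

pos 1: K -> miss, frames {K}
pos 2: Y -> miss, frames {K,Y}
pos 3: P -> miss, evict K, frames {Y,P}
At position 3, page K is evicted.

K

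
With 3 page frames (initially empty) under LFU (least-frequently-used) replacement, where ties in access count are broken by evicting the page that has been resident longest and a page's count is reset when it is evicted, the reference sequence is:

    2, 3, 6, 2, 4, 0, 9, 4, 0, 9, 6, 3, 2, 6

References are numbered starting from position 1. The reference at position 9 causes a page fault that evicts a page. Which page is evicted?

9

pos 1: 2 -> fault, frames {2}
pos 2: 3 -> fault, frames {2,3}
pos 3: 6 -> fault, frames {2,3,6}
pos 4: 2 -> hit
pos 5: 4 -> fault, evict 3, frames {2,6,4}
pos 6: 0 -> fault, evict 6, frames {2,4,0}
pos 7: 9 -> fault, evict 4, frames {2,0,9}
pos 8: 4 -> fault, evict 0, frames {2,9,4}
pos 9: 0 -> fault, evict 9, frames {2,4,0}
At position 9, page 9 is evicted.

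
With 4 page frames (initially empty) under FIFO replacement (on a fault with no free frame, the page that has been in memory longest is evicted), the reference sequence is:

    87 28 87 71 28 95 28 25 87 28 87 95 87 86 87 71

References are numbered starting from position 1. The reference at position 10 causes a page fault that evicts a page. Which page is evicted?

pos 1: 87 -> fault, frames [87]
pos 2: 28 -> fault, frames [87, 28]
pos 3: 87 -> hit
pos 4: 71 -> fault, frames [87, 28, 71]
pos 5: 28 -> hit
pos 6: 95 -> fault, frames [87, 28, 71, 95]
pos 7: 28 -> hit
pos 8: 25 -> fault, evict 87, frames [28, 71, 95, 25]
pos 9: 87 -> fault, evict 28, frames [71, 95, 25, 87]
pos 10: 28 -> fault, evict 71, frames [95, 25, 87, 28]
At position 10, page 71 is evicted.

71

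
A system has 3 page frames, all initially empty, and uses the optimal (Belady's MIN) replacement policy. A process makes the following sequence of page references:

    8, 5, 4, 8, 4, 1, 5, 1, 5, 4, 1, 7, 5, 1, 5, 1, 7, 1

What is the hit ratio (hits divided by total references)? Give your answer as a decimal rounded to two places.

8 -> miss, frames {8}
5 -> miss, frames {8,5}
4 -> miss, frames {8,5,4}
8 -> hit
4 -> hit
1 -> miss, evict 8, frames {5,4,1}
5 -> hit
1 -> hit
5 -> hit
4 -> hit
1 -> hit
7 -> miss, evict 4, frames {5,1,7}
5 -> hit
1 -> hit
5 -> hit
1 -> hit
7 -> hit
1 -> hit
Hits: 13 of 18 references → 13/18 = 0.7222.

0.72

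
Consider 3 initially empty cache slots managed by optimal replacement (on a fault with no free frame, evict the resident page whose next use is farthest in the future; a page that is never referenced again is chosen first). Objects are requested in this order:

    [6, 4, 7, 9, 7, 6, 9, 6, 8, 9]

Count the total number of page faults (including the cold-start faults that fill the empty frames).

5

6 → miss, frames {6}
4 → miss, frames {6,4}
7 → miss, frames {6,4,7}
9 → miss, evict 4, frames {6,7,9}
7 → hit
6 → hit
9 → hit
6 → hit
8 → miss, evict 7, frames {6,9,8}
9 → hit
Page faults: 5.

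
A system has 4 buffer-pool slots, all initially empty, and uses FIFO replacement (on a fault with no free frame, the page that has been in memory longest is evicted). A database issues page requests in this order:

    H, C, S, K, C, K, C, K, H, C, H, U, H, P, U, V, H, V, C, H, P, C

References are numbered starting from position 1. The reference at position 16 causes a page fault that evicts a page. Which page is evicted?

pos 1: H -> miss, frames {H}
pos 2: C -> miss, frames {H,C}
pos 3: S -> miss, frames {H,C,S}
pos 4: K -> miss, frames {H,C,S,K}
pos 5: C -> hit
pos 6: K -> hit
pos 7: C -> hit
pos 8: K -> hit
pos 9: H -> hit
pos 10: C -> hit
pos 11: H -> hit
pos 12: U -> miss, evict H, frames {C,S,K,U}
pos 13: H -> miss, evict C, frames {S,K,U,H}
pos 14: P -> miss, evict S, frames {K,U,H,P}
pos 15: U -> hit
pos 16: V -> miss, evict K, frames {U,H,P,V}
At position 16, page K is evicted.

K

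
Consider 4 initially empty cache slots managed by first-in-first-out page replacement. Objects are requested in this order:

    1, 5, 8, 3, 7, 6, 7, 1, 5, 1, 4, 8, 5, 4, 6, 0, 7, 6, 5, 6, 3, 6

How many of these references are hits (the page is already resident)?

6

1: miss, frames {1}
5: miss, frames {1,5}
8: miss, frames {1,5,8}
3: miss, frames {1,5,8,3}
7: miss, evict 1, frames {5,8,3,7}
6: miss, evict 5, frames {8,3,7,6}
7: hit
1: miss, evict 8, frames {3,7,6,1}
5: miss, evict 3, frames {7,6,1,5}
1: hit
4: miss, evict 7, frames {6,1,5,4}
8: miss, evict 6, frames {1,5,4,8}
5: hit
4: hit
6: miss, evict 1, frames {5,4,8,6}
0: miss, evict 5, frames {4,8,6,0}
7: miss, evict 4, frames {8,6,0,7}
6: hit
5: miss, evict 8, frames {6,0,7,5}
6: hit
3: miss, evict 6, frames {0,7,5,3}
6: miss, evict 0, frames {7,5,3,6}
Hits: 6.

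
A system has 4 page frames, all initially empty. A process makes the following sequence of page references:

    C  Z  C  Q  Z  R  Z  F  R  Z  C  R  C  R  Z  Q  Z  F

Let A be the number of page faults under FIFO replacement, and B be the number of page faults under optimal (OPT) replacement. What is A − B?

Under FIFO: F F . F . F . F . . F . . . F F . . → 8 faults.
Under OPT: F F . F . F . F . . . . . . . F . . → 6 faults.
A − B = 8 − 6 = 2.

2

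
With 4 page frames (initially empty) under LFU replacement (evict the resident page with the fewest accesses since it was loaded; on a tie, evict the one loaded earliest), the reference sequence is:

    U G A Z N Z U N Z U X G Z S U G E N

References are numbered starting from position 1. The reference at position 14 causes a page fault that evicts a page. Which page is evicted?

G

pos 1: U → fault, frames (U)
pos 2: G → fault, frames (U G)
pos 3: A → fault, frames (U G A)
pos 4: Z → fault, frames (U G A Z)
pos 5: N → fault, evict U, frames (G A Z N)
pos 6: Z → hit
pos 7: U → fault, evict G, frames (A Z N U)
pos 8: N → hit
pos 9: Z → hit
pos 10: U → hit
pos 11: X → fault, evict A, frames (Z N U X)
pos 12: G → fault, evict X, frames (Z N U G)
pos 13: Z → hit
pos 14: S → fault, evict G, frames (Z N U S)
At position 14, page G is evicted.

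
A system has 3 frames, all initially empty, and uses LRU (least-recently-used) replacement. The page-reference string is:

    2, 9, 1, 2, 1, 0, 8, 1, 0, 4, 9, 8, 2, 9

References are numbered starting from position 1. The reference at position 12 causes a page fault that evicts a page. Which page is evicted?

0

pos 1: 2 → miss, frames [2]
pos 2: 9 → miss, frames [2, 9]
pos 3: 1 → miss, frames [2, 9, 1]
pos 4: 2 → hit
pos 5: 1 → hit
pos 6: 0 → miss, evict 9, frames [2, 1, 0]
pos 7: 8 → miss, evict 2, frames [1, 0, 8]
pos 8: 1 → hit
pos 9: 0 → hit
pos 10: 4 → miss, evict 8, frames [1, 0, 4]
pos 11: 9 → miss, evict 1, frames [0, 4, 9]
pos 12: 8 → miss, evict 0, frames [4, 9, 8]
At position 12, page 0 is evicted.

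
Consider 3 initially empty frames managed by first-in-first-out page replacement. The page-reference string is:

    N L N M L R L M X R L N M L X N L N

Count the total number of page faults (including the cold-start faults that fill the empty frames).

11

N → miss, frames [N]
L → miss, frames [N, L]
N → hit
M → miss, frames [N, L, M]
L → hit
R → miss, evict N, frames [L, M, R]
L → hit
M → hit
X → miss, evict L, frames [M, R, X]
R → hit
L → miss, evict M, frames [R, X, L]
N → miss, evict R, frames [X, L, N]
M → miss, evict X, frames [L, N, M]
L → hit
X → miss, evict L, frames [N, M, X]
N → hit
L → miss, evict N, frames [M, X, L]
N → miss, evict M, frames [X, L, N]
Page faults: 11.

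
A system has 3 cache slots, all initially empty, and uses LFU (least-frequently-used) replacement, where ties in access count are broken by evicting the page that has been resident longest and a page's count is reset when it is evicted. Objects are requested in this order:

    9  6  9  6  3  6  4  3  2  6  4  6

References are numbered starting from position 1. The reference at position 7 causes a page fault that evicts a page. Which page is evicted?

pos 1: 9 -> miss, frames {9}
pos 2: 6 -> miss, frames {9,6}
pos 3: 9 -> hit
pos 4: 6 -> hit
pos 5: 3 -> miss, frames {9,6,3}
pos 6: 6 -> hit
pos 7: 4 -> miss, evict 3, frames {9,6,4}
At position 7, page 3 is evicted.

3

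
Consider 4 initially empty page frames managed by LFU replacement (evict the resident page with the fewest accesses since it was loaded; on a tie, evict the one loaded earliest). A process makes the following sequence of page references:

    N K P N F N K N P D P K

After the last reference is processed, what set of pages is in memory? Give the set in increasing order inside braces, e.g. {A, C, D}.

{D, K, N, P}

N → fault, frames {N}
K → fault, frames {N,K}
P → fault, frames {N,K,P}
N → hit
F → fault, frames {N,K,P,F}
N → hit
K → hit
N → hit
P → hit
D → fault, evict F, frames {N,K,P,D}
P → hit
K → hit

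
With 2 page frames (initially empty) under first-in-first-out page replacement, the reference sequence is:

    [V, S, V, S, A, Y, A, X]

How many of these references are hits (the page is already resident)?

V -> miss, frames (V)
S -> miss, frames (V S)
V -> hit
S -> hit
A -> miss, evict V, frames (S A)
Y -> miss, evict S, frames (A Y)
A -> hit
X -> miss, evict A, frames (Y X)
Hits: 3.

3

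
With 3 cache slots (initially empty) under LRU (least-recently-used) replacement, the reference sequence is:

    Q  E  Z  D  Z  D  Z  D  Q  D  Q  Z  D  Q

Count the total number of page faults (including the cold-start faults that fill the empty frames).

5

Q -> miss, frames (Q)
E -> miss, frames (Q E)
Z -> miss, frames (Q E Z)
D -> miss, evict Q, frames (E Z D)
Z -> hit
D -> hit
Z -> hit
D -> hit
Q -> miss, evict E, frames (Z D Q)
D -> hit
Q -> hit
Z -> hit
D -> hit
Q -> hit
Page faults: 5.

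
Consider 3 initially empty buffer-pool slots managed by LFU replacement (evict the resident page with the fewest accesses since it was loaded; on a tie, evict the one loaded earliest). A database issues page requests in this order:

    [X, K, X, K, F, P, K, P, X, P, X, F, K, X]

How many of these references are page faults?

6

X: miss, frames [X]
K: miss, frames [X, K]
X: hit
K: hit
F: miss, frames [X, K, F]
P: miss, evict F, frames [X, K, P]
K: hit
P: hit
X: hit
P: hit
X: hit
F: miss, evict K, frames [X, P, F]
K: miss, evict F, frames [X, P, K]
X: hit
Page faults: 6.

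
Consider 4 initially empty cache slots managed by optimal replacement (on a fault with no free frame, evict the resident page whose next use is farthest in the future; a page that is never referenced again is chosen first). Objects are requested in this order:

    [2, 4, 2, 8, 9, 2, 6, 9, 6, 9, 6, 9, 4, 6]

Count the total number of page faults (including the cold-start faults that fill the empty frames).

5

2 -> miss, frames [2]
4 -> miss, frames [2, 4]
2 -> hit
8 -> miss, frames [2, 4, 8]
9 -> miss, frames [2, 4, 8, 9]
2 -> hit
6 -> miss, evict 8, frames [2, 4, 9, 6]
9 -> hit
6 -> hit
9 -> hit
6 -> hit
9 -> hit
4 -> hit
6 -> hit
Page faults: 5.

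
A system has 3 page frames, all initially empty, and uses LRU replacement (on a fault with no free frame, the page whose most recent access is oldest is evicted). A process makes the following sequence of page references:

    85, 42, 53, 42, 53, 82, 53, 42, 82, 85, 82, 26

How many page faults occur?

85 -> fault, frames {85}
42 -> fault, frames {85,42}
53 -> fault, frames {85,42,53}
42 -> hit
53 -> hit
82 -> fault, evict 85, frames {42,53,82}
53 -> hit
42 -> hit
82 -> hit
85 -> fault, evict 53, frames {42,82,85}
82 -> hit
26 -> fault, evict 42, frames {85,82,26}
Page faults: 6.

6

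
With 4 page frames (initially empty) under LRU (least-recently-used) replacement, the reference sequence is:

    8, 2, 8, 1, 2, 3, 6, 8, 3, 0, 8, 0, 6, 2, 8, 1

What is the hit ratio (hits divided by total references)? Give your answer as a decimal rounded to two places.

0.44

8: miss, frames {8}
2: miss, frames {8,2}
8: hit
1: miss, frames {2,8,1}
2: hit
3: miss, frames {8,1,2,3}
6: miss, evict 8, frames {1,2,3,6}
8: miss, evict 1, frames {2,3,6,8}
3: hit
0: miss, evict 2, frames {6,8,3,0}
8: hit
0: hit
6: hit
2: miss, evict 3, frames {8,0,6,2}
8: hit
1: miss, evict 0, frames {6,2,8,1}
Hits: 7 of 16 references → 7/16 = 0.4375.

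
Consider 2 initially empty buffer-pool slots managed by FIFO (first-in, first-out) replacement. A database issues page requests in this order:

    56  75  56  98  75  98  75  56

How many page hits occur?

4

56 → miss, frames {56}
75 → miss, frames {56,75}
56 → hit
98 → miss, evict 56, frames {75,98}
75 → hit
98 → hit
75 → hit
56 → miss, evict 75, frames {98,56}
Hits: 4.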